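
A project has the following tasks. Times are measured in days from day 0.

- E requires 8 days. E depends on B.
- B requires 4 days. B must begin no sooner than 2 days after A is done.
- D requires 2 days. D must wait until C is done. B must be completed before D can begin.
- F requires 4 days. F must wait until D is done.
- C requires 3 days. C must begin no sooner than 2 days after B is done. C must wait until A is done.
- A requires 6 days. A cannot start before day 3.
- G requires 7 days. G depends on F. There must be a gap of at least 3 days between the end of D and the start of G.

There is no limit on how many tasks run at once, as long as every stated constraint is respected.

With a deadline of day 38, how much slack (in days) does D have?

5

After its own release at day 3, A can start at day 3 and finishes at day 9.
B cannot begin until A (finishes day 9, plus 2-day gap → day 11). It runs from day 11 to 11 + 4 = day 15.
C cannot start until B (finishes day 15, plus 2-day gap → day 17); A (finishes day 9). The controlling bound is day 17, so C finishes at 17 + 3 = day 20.
For D: C (finishes day 20); B (finishes day 15). Taking the maximum gives a start of day 20, and it finishes at 20 + 2 = day 22.

Working backward from the deadline:
To finish by day 38, G (duration 7) must start no later than day 31.
F has to be done before G (must start by day 31). That means finishing by day 31, i.e. starting by 31 − 4 = day 27.
D must finish in time for F (must start by day 27); G (must start by day 31, minus 3-day gap → day 28). The tightest is day 27, so D must start by 27 − 2 = day 25.
So D can start as early as day 20 and as late as day 25, giving 25 − 20 = 5 days of slack.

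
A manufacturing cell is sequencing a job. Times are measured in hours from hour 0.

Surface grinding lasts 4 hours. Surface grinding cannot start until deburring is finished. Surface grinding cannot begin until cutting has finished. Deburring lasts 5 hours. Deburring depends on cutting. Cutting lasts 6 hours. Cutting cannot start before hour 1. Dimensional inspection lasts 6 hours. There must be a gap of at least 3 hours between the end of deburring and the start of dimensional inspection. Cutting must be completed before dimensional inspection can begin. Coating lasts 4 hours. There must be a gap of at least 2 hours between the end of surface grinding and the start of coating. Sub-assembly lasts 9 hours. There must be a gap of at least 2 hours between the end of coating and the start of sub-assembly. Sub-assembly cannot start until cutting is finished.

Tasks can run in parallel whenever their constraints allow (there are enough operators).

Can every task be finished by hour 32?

After its own release at hour 1, cutting can start at hour 1 and finishes at hour 7.
After cutting (finishes hour 7), deburring can start at hour 7 and finishes at hour 12.
Dimensional inspection needs all of deburring (finishes hour 12, plus 3-hour gap → hour 15); cutting (finishes hour 7). That puts its earliest start at hour 15; it finishes at 15 + 6 = hour 21.
For surface grinding: deburring (finishes hour 12); cutting (finishes hour 7). Taking the maximum gives a start of hour 12, and it finishes at 12 + 4 = hour 16.
Coating cannot begin until surface grinding (finishes hour 16, plus 2-hour gap → hour 18). It runs from hour 18 to 18 + 4 = hour 22.
Sub-assembly needs all of coating (finishes hour 22, plus 2-hour gap → hour 24); cutting (finishes hour 7). That puts its earliest start at hour 24; it finishes at 24 + 9 = hour 33.
The earliest everything can be done is hour 33, which is after the deadline of 32, so it is not possible.

No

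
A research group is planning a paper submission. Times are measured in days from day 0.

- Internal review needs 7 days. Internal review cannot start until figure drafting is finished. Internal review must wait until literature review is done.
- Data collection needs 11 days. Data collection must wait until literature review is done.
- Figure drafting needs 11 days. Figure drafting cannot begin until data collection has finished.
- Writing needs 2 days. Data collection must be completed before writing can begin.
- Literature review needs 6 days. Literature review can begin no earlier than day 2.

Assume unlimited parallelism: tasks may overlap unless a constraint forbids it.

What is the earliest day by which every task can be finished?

37

Literature review waits on its own release at day 2, so it starts at day 2 and finishes at 2 + 6 = day 8.
Data collection cannot begin until literature review (finishes day 8). It runs from day 8 to 8 + 11 = day 19.
Writing cannot begin until data collection (finishes day 19). It runs from day 19 to 19 + 2 = day 21.
Figure drafting cannot begin until data collection (finishes day 19). It runs from day 19 to 19 + 11 = day 30.
Internal review cannot start until figure drafting (finishes day 30); literature review (finishes day 8). The controlling bound is day 30, so internal review finishes at 30 + 7 = day 37.
All tasks are finished once the last one completes. Finish times: Literature review at 8, Data collection at 19, Figure drafting at 30, Writing at 21, Internal review at 37. The latest is day 37.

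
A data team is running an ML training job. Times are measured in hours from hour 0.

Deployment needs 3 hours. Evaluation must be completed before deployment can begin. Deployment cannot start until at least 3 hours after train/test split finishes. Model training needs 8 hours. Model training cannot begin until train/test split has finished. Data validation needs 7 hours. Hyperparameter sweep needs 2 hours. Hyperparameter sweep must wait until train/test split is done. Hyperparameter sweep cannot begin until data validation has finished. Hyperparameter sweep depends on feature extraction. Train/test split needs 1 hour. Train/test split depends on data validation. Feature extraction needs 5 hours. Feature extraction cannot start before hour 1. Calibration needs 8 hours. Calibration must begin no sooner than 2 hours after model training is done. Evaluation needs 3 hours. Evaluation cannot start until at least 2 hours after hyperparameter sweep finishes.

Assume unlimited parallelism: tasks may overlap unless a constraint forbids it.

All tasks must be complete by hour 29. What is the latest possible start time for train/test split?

To finish by hour 29, deployment (duration 3) must start no later than hour 26.
Since deployment (must start by hour 26) depends on it, evaluation must finish by hour 26. Backing off its 3-hour duration gives a latest start of hour 23.
Hyperparameter sweep has to be done before evaluation (must start by hour 23, minus 2-hour gap → hour 21). That means finishing by hour 21, i.e. starting by 21 − 2 = hour 19.
Calibration has no dependents, so it just needs to finish by hour 29. Starting by 29 − 8 = hour 21 achieves that.
Model training must finish before calibration (must start by hour 21, minus 2-hour gap → hour 19). With an 8-hour duration, model training must start by 19 − 8 = hour 11.
Train/test split has several dependents: hyperparameter sweep (must start by hour 19); model training (must start by hour 11); deployment (must start by hour 26, minus 3-hour gap → hour 23). The earliest of those limits is hour 11, so train/test split must start by 11 − 1 = hour 10.

10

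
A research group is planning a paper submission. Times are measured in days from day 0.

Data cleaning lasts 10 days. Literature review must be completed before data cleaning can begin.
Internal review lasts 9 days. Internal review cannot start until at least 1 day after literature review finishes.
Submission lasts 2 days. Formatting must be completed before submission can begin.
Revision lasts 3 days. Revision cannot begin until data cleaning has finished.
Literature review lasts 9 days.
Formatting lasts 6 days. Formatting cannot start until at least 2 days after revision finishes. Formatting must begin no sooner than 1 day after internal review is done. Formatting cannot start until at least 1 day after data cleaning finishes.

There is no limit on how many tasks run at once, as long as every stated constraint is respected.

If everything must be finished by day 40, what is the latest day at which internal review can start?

Submission must finish by day 40; it takes 2 days, so it must start by 40 − 2 = day 38.
Formatting has to be done before submission (must start by day 38). That means finishing by day 38, i.e. starting by 38 − 6 = day 32.
Internal review feeds into formatting (must start by day 32, minus 1-day gap → day 31); so internal review must finish by day 31 and therefore start by day 22.

22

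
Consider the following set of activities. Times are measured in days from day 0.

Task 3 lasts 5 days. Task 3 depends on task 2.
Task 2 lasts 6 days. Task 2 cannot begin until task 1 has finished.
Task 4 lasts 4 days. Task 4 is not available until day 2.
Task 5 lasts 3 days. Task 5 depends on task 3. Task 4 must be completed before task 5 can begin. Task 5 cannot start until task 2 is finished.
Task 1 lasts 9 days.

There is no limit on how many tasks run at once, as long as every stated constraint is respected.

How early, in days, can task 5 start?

20

Task 4 cannot begin until its own release at day 2. It runs from day 2 to 2 + 4 = day 6.
Nothing blocks task 1, so it runs from day 0 to day 9.
After task 1 (finishes day 9), task 2 can start at day 9 and finishes at day 15.
Task 3 waits on task 2 (finishes day 15), so it starts at day 15 and finishes at 15 + 5 = day 20.
Task 5 waits on task 3 (finishes day 20); task 4 (finishes day 6); task 2 (finishes day 15). The latest of these is day 20, which is the earliest task 5 can start.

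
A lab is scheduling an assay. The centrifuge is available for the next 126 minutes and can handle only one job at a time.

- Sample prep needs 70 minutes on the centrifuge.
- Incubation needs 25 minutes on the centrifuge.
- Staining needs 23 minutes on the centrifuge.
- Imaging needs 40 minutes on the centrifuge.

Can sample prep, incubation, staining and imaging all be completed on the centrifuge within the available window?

Running back to back, the jobs need 70 + 25 + 23 + 40 = 158 minutes on the centrifuge.
Since 158 > 126, they cannot all fit.

No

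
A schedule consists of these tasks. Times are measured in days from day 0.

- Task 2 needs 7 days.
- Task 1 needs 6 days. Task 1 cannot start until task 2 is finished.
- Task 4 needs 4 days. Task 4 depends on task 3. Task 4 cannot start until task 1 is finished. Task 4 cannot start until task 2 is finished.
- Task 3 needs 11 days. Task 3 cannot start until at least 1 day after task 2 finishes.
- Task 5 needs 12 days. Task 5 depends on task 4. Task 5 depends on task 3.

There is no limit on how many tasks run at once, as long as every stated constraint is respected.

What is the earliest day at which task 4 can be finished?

23

Task 2 can start immediately at day 0; it finishes at day 7.
After task 2 (finishes day 7, plus 1-day gap → day 8), task 3 can start at day 8 and finishes at day 19.
Task 1 cannot begin until task 2 (finishes day 7). It runs from day 7 to 7 + 6 = day 13.
Task 4 has to wait for task 3 (finishes day 19); task 1 (finishes day 13); task 2 (finishes day 7). The latest of these is day 19, so task 4 runs day 19 to 19 + 4 = day 23.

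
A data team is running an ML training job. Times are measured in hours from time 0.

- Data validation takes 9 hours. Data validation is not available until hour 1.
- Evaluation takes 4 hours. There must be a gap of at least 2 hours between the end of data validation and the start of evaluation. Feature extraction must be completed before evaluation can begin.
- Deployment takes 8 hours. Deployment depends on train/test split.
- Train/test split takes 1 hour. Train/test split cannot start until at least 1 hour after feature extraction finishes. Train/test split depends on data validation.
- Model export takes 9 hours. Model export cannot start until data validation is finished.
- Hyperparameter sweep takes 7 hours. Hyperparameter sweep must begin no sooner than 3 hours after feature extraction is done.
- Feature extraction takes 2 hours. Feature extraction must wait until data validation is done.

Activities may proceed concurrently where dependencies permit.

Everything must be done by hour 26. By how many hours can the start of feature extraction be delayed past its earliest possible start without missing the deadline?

Data validation waits on its own release at hour 1, so it starts at hour 1 and finishes at 1 + 9 = hour 10.
Feature extraction cannot begin until data validation (finishes hour 10). It runs from hour 10 to 10 + 2 = hour 12.

Working backward from the deadline:
To finish by hour 26, deployment (duration 8) must start no later than hour 18.
Train/test split has to be done before deployment (must start by hour 18). That means finishing by hour 18, i.e. starting by 18 − 1 = hour 17.
To finish by hour 26, hyperparameter sweep (duration 7) must start no later than hour 19.
Nothing follows evaluation; the deadline of hour 26 is its only limit. It must start by 26 − 4 = hour 22.
Feature extraction feeds train/test split (must start by hour 17, minus 1-hour gap → hour 16); hyperparameter sweep (must start by hour 19, minus 3-hour gap → hour 16); evaluation (must start by hour 22). Taking the minimum, feature extraction must finish by hour 16 and start by 16 − 2 = hour 14.
So feature extraction can start as early as hour 10 and as late as hour 14, giving 14 − 10 = 4 hours of slack.

4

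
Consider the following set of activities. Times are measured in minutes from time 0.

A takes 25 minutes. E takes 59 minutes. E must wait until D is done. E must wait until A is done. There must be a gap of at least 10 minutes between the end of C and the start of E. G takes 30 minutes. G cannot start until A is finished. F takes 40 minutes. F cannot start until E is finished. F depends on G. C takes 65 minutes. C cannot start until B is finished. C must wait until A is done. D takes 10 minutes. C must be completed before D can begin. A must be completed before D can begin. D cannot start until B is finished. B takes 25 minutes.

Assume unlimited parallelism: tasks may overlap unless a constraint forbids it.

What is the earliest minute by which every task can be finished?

199

Nothing blocks B, so it runs from minute 0 to minute 25.
Nothing blocks A, so it runs from minute 0 to minute 25.
G cannot begin until A (finishes minute 25). It runs from minute 25 to 25 + 30 = minute 55.
For C: B (finishes minute 25); A (finishes minute 25). Taking the maximum gives a start of minute 25, and it finishes at 25 + 65 = minute 90.
For D: C (finishes minute 90); A (finishes minute 25); B (finishes minute 25). Taking the maximum gives a start of minute 90, and it finishes at 90 + 10 = minute 100.
For E: D (finishes minute 100); A (finishes minute 25); C (finishes minute 90, plus 10-minute gap → minute 100). Taking the maximum gives a start of minute 100, and it finishes at 100 + 59 = minute 159.
F has to wait for E (finishes minute 159); G (finishes minute 55). The latest of these is minute 159, so F runs minute 159 to 159 + 40 = minute 199.
All tasks are finished once the last one completes. Finish times: A at 25, B at 25, C at 90, D at 100, E at 159, F at 199, G at 55. The latest is minute 199.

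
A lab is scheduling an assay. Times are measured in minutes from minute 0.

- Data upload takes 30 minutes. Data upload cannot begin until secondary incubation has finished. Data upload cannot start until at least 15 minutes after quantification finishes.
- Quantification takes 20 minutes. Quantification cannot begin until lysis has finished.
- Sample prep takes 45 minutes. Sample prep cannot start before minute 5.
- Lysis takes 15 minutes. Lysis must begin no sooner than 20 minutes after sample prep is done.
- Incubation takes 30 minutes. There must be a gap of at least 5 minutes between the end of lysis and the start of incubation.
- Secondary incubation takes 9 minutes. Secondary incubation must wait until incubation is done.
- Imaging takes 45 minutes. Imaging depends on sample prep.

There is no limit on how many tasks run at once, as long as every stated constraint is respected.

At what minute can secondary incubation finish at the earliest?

129

Sample prep waits on its own release at minute 5, so it starts at minute 5 and finishes at 5 + 45 = minute 50.
After sample prep (finishes minute 50, plus 20-minute gap → minute 70), lysis can start at minute 70 and finishes at minute 85.
After lysis (finishes minute 85, plus 5-minute gap → minute 90), incubation can start at minute 90 and finishes at minute 120.
After incubation (finishes minute 120), secondary incubation can start at minute 120 and finishes at minute 129.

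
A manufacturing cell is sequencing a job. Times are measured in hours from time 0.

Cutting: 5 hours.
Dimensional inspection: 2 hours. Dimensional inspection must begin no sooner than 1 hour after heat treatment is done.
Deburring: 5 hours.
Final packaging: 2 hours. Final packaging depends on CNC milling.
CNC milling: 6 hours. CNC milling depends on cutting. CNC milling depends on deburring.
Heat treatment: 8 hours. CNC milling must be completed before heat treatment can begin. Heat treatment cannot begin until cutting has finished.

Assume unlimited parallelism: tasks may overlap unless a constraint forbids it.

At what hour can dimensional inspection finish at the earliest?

Deburring has no prerequisites, so it starts at hour 0 and finishes at hour 5.
Nothing blocks cutting, so it runs from hour 0 to hour 5.
For CNC milling: cutting (finishes hour 5); deburring (finishes hour 5). Taking the maximum gives a start of hour 5, and it finishes at 5 + 6 = hour 11.
Heat treatment needs all of CNC milling (finishes hour 11); cutting (finishes hour 5). That puts its earliest start at hour 11; it finishes at 11 + 8 = hour 19.
Dimensional inspection waits on heat treatment (finishes hour 19, plus 1-hour gap → hour 20), so it starts at hour 20 and finishes at 20 + 2 = hour 22.

22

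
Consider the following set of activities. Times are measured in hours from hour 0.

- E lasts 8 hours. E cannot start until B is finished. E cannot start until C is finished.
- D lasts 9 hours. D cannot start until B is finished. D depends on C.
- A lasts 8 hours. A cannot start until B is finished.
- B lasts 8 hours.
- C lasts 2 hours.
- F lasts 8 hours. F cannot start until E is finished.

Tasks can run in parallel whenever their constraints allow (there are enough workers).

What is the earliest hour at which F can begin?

16

Nothing blocks C, so it runs from hour 0 to hour 2.
Nothing blocks B, so it runs from hour 0 to hour 8.
E needs all of B (finishes hour 8); C (finishes hour 2). That puts its earliest start at hour 8; it finishes at 8 + 8 = hour 16.
F waits on E (finishes hour 16), so the earliest it can start is hour 16.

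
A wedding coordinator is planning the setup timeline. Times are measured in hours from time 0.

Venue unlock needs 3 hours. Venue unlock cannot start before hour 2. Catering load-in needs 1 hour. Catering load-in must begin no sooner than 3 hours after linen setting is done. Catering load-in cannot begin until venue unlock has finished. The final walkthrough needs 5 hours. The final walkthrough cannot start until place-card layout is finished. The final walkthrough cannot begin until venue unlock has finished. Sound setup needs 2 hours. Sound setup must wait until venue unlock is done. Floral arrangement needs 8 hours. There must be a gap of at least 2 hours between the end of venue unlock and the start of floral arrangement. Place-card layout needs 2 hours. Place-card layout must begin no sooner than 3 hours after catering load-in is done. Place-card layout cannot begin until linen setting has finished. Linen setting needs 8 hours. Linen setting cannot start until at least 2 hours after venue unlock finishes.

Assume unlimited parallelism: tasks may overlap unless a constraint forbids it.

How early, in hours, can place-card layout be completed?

After its own release at hour 2, venue unlock can start at hour 2 and finishes at hour 5.
Linen setting waits on venue unlock (finishes hour 5, plus 2-hour gap → hour 7), so it starts at hour 7 and finishes at 7 + 8 = hour 15.
Catering load-in needs all of linen setting (finishes hour 15, plus 3-hour gap → hour 18); venue unlock (finishes hour 5). That puts its earliest start at hour 18; it finishes at 18 + 1 = hour 19.
Place-card layout has to wait for catering load-in (finishes hour 19, plus 3-hour gap → hour 22); linen setting (finishes hour 15). The latest of these is hour 22, so place-card layout runs hour 22 to 22 + 2 = hour 24.

24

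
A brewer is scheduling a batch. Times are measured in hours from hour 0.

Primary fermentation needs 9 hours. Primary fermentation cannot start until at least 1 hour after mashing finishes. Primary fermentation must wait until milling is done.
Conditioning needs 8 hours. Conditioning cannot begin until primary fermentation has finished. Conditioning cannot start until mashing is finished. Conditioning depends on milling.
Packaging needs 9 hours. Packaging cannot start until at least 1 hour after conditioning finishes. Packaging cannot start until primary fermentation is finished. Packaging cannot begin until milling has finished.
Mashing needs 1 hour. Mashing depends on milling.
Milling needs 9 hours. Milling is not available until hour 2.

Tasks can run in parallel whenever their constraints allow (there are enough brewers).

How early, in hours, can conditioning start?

After its own release at hour 2, milling can start at hour 2 and finishes at hour 11.
Mashing waits on milling (finishes hour 11), so it starts at hour 11 and finishes at 11 + 1 = hour 12.
Primary fermentation cannot start until mashing (finishes hour 12, plus 1-hour gap → hour 13); milling (finishes hour 11). The controlling bound is hour 13, so primary fermentation finishes at 13 + 9 = hour 22.
Conditioning waits on primary fermentation (finishes hour 22); mashing (finishes hour 12); milling (finishes hour 11). The latest of these is hour 22, which is the earliest conditioning can start.

22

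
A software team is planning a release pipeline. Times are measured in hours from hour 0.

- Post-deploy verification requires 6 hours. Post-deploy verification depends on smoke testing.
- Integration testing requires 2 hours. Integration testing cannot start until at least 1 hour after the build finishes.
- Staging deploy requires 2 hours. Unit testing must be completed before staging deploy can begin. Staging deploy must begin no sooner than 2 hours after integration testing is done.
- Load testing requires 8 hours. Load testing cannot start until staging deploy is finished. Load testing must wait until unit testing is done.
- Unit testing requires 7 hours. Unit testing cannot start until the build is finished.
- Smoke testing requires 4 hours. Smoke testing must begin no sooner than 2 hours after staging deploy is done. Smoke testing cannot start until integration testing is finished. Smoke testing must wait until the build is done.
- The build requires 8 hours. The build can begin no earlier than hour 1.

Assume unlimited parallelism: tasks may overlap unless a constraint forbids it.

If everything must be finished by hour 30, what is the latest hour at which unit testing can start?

9

Post-deploy verification must finish by hour 30; it takes 6 hours, so it must start by 30 − 6 = hour 24.
Since post-deploy verification (must start by hour 24) depends on it, smoke testing must finish by hour 24. Backing off its 4-hour duration gives a latest start of hour 20.
Load testing must finish by hour 30; it takes 8 hours, so it must start by 30 − 8 = hour 22.
Staging deploy must finish in time for smoke testing (must start by hour 20, minus 2-hour gap → hour 18); load testing (must start by hour 22). The tightest is hour 18, so staging deploy must start by 18 − 2 = hour 16.
Unit testing feeds staging deploy (must start by hour 16); load testing (must start by hour 22). Taking the minimum, unit testing must finish by hour 16 and start by 16 − 7 = hour 9.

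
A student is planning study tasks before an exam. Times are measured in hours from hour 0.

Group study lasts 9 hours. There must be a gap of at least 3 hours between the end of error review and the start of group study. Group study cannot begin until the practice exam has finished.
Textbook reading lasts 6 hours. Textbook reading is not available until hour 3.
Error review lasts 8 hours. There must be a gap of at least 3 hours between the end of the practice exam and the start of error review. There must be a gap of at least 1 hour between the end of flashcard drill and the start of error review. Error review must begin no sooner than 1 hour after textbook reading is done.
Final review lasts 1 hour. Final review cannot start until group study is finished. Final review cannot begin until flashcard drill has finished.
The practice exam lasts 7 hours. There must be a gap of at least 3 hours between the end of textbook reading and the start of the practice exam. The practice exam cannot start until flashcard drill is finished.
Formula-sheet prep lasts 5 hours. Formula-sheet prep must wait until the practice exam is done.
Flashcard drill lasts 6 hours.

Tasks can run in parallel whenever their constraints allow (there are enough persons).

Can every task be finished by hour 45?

Nothing blocks flashcard drill, so it runs from hour 0 to hour 6.
After its own release at hour 3, textbook reading can start at hour 3 and finishes at hour 9.
The practice exam needs all of textbook reading (finishes hour 9, plus 3-hour gap → hour 12); flashcard drill (finishes hour 6). That puts its earliest start at hour 12; it finishes at 12 + 7 = hour 19.
Formula-sheet prep cannot begin until the practice exam (finishes hour 19). It runs from hour 19 to 19 + 5 = hour 24.
For error review: the practice exam (finishes hour 19, plus 3-hour gap → hour 22); flashcard drill (finishes hour 6, plus 1-hour gap → hour 7); textbook reading (finishes hour 9, plus 1-hour gap → hour 10). Taking the maximum gives a start of hour 22, and it finishes at 22 + 8 = hour 30.
Group study needs all of error review (finishes hour 30, plus 3-hour gap → hour 33); the practice exam (finishes hour 19). That puts its earliest start at hour 33; it finishes at 33 + 9 = hour 42.
Final review has to wait for group study (finishes hour 42); flashcard drill (finishes hour 6). The latest of these is hour 42, so final review runs hour 42 to 42 + 1 = hour 43.
Every task is finished by hour 43, which is no later than the deadline of 45, so the schedule is feasible.

Yes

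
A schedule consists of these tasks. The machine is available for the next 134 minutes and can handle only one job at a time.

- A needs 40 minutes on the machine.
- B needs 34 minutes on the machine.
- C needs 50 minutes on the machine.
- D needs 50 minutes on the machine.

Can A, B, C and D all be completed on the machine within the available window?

Running back to back, the jobs need 40 + 34 + 50 + 50 = 174 minutes on the machine.
Since 174 > 134, they cannot all fit.

No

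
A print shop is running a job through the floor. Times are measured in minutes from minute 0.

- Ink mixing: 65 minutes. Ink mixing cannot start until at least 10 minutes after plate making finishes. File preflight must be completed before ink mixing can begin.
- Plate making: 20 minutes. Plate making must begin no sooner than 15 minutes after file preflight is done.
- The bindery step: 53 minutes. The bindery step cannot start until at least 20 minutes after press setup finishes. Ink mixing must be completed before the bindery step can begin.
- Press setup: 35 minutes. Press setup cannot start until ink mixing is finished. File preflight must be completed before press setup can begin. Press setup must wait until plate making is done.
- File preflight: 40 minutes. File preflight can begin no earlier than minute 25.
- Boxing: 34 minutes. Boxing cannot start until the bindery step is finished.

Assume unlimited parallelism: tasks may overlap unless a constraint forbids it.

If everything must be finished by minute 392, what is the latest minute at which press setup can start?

250

To finish by minute 392, boxing (duration 34) must start no later than minute 358.
The bindery step must finish before boxing (must start by minute 358). With a 53-minute duration, the bindery step must start by 358 − 53 = minute 305.
Since the bindery step (must start by minute 305, minus 20-minute gap → minute 285) depends on it, press setup must finish by minute 285. Backing off its 35-minute duration gives a latest start of minute 250.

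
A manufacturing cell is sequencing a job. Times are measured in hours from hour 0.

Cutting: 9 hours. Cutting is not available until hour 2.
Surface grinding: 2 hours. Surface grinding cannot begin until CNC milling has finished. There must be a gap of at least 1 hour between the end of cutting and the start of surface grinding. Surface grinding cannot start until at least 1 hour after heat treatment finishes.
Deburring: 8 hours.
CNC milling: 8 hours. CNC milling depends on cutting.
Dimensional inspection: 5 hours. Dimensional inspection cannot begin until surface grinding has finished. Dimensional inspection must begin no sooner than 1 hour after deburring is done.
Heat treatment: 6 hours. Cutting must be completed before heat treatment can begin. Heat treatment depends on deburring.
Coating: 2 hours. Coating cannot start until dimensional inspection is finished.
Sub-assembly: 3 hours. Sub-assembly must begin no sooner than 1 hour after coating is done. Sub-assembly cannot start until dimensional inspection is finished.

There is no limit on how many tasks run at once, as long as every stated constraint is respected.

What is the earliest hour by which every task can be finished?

32

Deburring can start immediately at hour 0; it finishes at hour 8.
Cutting cannot begin until its own release at hour 2. It runs from hour 2 to 2 + 9 = hour 11.
Heat treatment needs all of cutting (finishes hour 11); deburring (finishes hour 8). That puts its earliest start at hour 11; it finishes at 11 + 6 = hour 17.
CNC milling cannot begin until cutting (finishes hour 11). It runs from hour 11 to 11 + 8 = hour 19.
Surface grinding needs all of CNC milling (finishes hour 19); cutting (finishes hour 11, plus 1-hour gap → hour 12); heat treatment (finishes hour 17, plus 1-hour gap → hour 18). That puts its earliest start at hour 19; it finishes at 19 + 2 = hour 21.
Dimensional inspection has to wait for surface grinding (finishes hour 21); deburring (finishes hour 8, plus 1-hour gap → hour 9). The latest of these is hour 21, so dimensional inspection runs hour 21 to 21 + 5 = hour 26.
Coating cannot begin until dimensional inspection (finishes hour 26). It runs from hour 26 to 26 + 2 = hour 28.
Sub-assembly needs all of coating (finishes hour 28, plus 1-hour gap → hour 29); dimensional inspection (finishes hour 26). That puts its earliest start at hour 29; it finishes at 29 + 3 = hour 32.
All tasks are finished once the last one completes. Finish times: Cutting at 11, Deburring at 8, CNC milling at 19, Heat treatment at 17, Surface grinding at 21, Dimensional inspection at 26, Coating at 28, Sub-assembly at 32. The latest is hour 32.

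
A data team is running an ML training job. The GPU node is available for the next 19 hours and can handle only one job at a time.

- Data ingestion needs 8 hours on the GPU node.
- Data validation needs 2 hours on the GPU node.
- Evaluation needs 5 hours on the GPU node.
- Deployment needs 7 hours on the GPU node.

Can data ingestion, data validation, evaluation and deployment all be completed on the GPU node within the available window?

Running back to back, the jobs need 8 + 2 + 5 + 7 = 22 hours on the GPU node.
Since 22 > 19, they cannot all fit.

No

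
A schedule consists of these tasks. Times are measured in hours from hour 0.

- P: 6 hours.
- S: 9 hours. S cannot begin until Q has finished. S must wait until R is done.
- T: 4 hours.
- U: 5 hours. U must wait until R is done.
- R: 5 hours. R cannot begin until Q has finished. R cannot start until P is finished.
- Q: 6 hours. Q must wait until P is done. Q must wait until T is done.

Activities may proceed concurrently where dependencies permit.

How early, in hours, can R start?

12

T has no prerequisites, so it starts at hour 0 and finishes at hour 4.
P can start immediately at hour 0; it finishes at hour 6.
For Q: P (finishes hour 6); T (finishes hour 4). Taking the maximum gives a start of hour 6, and it finishes at 6 + 6 = hour 12.
R waits on Q (finishes hour 12); P (finishes hour 6). The latest of these is hour 12, which is the earliest R can start.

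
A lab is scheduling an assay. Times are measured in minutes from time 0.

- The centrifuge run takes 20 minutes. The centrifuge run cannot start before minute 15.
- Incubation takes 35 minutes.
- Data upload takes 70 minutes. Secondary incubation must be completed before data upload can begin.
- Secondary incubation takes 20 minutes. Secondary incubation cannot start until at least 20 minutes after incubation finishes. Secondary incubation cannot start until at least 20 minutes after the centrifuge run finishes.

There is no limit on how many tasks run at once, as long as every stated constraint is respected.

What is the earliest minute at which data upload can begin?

75

The centrifuge run waits on its own release at minute 15, so it starts at minute 15 and finishes at 15 + 20 = minute 35.
Incubation can start immediately at minute 0; it finishes at minute 35.
Secondary incubation cannot start until incubation (finishes minute 35, plus 20-minute gap → minute 55); the centrifuge run (finishes minute 35, plus 20-minute gap → minute 55). The controlling bound is minute 55, so secondary incubation finishes at 55 + 20 = minute 75.
Data upload waits on secondary incubation (finishes minute 75), so the earliest it can start is minute 75.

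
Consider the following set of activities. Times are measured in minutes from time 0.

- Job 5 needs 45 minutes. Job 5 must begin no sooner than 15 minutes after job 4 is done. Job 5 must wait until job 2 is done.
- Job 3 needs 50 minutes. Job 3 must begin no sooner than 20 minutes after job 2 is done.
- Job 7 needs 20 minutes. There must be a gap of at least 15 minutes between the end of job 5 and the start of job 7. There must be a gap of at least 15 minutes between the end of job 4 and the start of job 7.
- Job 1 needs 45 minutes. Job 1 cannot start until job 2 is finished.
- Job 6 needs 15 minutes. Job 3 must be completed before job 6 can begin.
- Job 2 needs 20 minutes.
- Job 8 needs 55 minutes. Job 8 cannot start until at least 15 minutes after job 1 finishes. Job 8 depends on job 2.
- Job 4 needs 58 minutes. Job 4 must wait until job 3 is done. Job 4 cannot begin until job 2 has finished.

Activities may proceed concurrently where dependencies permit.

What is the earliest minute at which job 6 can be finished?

Nothing blocks job 2, so it runs from minute 0 to minute 20.
Job 3 cannot begin until job 2 (finishes minute 20, plus 20-minute gap → minute 40). It runs from minute 40 to 40 + 50 = minute 90.
Job 6 cannot begin until job 3 (finishes minute 90). It runs from minute 90 to 90 + 15 = minute 105.

105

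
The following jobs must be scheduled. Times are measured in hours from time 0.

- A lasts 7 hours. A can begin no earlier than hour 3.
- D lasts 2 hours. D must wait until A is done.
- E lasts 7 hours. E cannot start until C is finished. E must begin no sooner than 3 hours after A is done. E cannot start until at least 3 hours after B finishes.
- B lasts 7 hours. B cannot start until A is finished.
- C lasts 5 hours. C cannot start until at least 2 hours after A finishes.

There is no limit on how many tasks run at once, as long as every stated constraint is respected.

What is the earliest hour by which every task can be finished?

After its own release at hour 3, A can start at hour 3 and finishes at hour 10.
D waits on A (finishes hour 10), so it starts at hour 10 and finishes at 10 + 2 = hour 12.
After A (finishes hour 10, plus 2-hour gap → hour 12), C can start at hour 12 and finishes at hour 17.
After A (finishes hour 10), B can start at hour 10 and finishes at hour 17.
For E: C (finishes hour 17); A (finishes hour 10, plus 3-hour gap → hour 13); B (finishes hour 17, plus 3-hour gap → hour 20). Taking the maximum gives a start of hour 20, and it finishes at 20 + 7 = hour 27.
All tasks are finished once the last one completes. Finish times: A at 10, B at 17, C at 17, D at 12, E at 27. The latest is hour 27.

27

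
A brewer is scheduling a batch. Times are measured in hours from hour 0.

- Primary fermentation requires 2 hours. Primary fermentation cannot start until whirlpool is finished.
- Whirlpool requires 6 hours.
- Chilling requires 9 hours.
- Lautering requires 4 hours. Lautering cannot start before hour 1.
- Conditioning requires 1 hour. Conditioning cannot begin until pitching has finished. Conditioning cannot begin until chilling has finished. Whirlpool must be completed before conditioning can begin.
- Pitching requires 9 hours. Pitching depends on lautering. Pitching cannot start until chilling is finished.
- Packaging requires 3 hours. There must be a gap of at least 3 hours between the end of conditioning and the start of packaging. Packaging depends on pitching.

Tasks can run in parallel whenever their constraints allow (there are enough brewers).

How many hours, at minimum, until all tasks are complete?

Chilling has no prerequisites, so it starts at hour 0 and finishes at hour 9.
Whirlpool has no prerequisites, so it starts at hour 0 and finishes at hour 6.
After whirlpool (finishes hour 6), primary fermentation can start at hour 6 and finishes at hour 8.
Lautering waits on its own release at hour 1, so it starts at hour 1 and finishes at 1 + 4 = hour 5.
For pitching: lautering (finishes hour 5); chilling (finishes hour 9). Taking the maximum gives a start of hour 9, and it finishes at 9 + 9 = hour 18.
For conditioning: pitching (finishes hour 18); chilling (finishes hour 9); whirlpool (finishes hour 6). Taking the maximum gives a start of hour 18, and it finishes at 18 + 1 = hour 19.
Packaging cannot start until conditioning (finishes hour 19, plus 3-hour gap → hour 22); pitching (finishes hour 18). The controlling bound is hour 22, so packaging finishes at 22 + 3 = hour 25.
All tasks are finished once the last one completes. Finish times: Lautering at 5, Whirlpool at 6, Chilling at 9, Pitching at 18, Primary fermentation at 8, Conditioning at 19, Packaging at 25. The latest is hour 25.

25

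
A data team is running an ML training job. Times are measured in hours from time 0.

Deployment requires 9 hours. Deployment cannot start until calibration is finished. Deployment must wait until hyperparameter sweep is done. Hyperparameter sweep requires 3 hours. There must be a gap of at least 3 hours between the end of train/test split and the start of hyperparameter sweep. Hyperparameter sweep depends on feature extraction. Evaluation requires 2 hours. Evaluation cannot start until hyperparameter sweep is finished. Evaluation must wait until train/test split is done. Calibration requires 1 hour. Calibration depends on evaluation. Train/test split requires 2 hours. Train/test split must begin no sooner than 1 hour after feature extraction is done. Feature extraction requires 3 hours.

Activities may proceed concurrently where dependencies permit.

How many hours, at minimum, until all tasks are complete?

24

Feature extraction has no prerequisites, so it starts at hour 0 and finishes at hour 3.
Train/test split waits on feature extraction (finishes hour 3, plus 1-hour gap → hour 4), so it starts at hour 4 and finishes at 4 + 2 = hour 6.
Hyperparameter sweep cannot start until train/test split (finishes hour 6, plus 3-hour gap → hour 9); feature extraction (finishes hour 3). The controlling bound is hour 9, so hyperparameter sweep finishes at 9 + 3 = hour 12.
Evaluation has to wait for hyperparameter sweep (finishes hour 12); train/test split (finishes hour 6). The latest of these is hour 12, so evaluation runs hour 12 to 12 + 2 = hour 14.
Calibration waits on evaluation (finishes hour 14), so it starts at hour 14 and finishes at 14 + 1 = hour 15.
For deployment: calibration (finishes hour 15); hyperparameter sweep (finishes hour 12). Taking the maximum gives a start of hour 15, and it finishes at 15 + 9 = hour 24.
All tasks are finished once the last one completes. Finish times: Feature extraction at 3, Train/test split at 6, Hyperparameter sweep at 12, Evaluation at 14, Calibration at 15, Deployment at 24. The latest is hour 24.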